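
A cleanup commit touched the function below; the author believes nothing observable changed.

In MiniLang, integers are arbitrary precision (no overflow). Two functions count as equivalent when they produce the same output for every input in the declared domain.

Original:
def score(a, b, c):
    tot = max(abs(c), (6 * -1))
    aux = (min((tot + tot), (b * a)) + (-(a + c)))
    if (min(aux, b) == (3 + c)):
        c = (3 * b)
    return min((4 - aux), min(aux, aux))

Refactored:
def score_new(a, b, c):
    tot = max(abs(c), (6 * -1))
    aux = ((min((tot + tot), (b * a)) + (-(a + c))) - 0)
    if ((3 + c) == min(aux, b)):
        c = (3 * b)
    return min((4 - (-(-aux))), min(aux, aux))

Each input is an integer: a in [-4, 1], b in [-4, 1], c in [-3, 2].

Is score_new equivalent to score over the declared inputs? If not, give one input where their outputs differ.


Behavior is preserved: although constant usage differs, and arithmetic usage differs, the outputs never diverge.
Tracing a=1, b=-1, c=-2: score: tot=2, then aux=0, then (min(aux, b) == (3 + c)) is false, then returns 0 | score_new: tot=2, then aux=0, then ((3 + c) == min(aux, b)) is false, then returns 0 — matching result 0.
Sweeping the whole domain (216 inputs) finds no disagreement.
verdict: equivalent


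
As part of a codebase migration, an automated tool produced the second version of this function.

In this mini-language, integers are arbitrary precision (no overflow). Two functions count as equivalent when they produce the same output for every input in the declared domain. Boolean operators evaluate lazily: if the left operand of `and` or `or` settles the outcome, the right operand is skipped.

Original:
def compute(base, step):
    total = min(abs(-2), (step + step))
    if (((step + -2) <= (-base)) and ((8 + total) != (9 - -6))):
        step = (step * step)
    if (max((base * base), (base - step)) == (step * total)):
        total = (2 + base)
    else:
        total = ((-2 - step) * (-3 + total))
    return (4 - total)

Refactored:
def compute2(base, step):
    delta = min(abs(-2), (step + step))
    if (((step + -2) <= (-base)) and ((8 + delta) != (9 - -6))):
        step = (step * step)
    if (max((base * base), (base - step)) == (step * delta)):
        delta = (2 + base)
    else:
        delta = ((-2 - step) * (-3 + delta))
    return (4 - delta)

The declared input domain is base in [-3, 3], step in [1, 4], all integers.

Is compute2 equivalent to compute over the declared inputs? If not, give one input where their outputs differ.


Comparing the listings, the differences include: local variable names differ.
As a probe, take base=1, step=1: compute runs total becomes 2; next (((step + -2) <= (-base)) and ((8 + total) != (9 - -6))) evaluates to true; next step becomes 1; next (max((base * base), (base - step)) == (step * total)) evaluates to false; next total becomes 3; next final value 1; compute2 runs delta becomes 2; next (((step + -2) <= (-base)) and ((8 + delta) != (9 - -6))) evaluates to true; next step becomes 1; next (max((base * base), (base - step)) == (step * delta)) evaluates to false; next delta becomes 3; next final value 1; both end at 1.
Sweeping the whole domain (28 inputs) finds no disagreement.
verdict: equivalent


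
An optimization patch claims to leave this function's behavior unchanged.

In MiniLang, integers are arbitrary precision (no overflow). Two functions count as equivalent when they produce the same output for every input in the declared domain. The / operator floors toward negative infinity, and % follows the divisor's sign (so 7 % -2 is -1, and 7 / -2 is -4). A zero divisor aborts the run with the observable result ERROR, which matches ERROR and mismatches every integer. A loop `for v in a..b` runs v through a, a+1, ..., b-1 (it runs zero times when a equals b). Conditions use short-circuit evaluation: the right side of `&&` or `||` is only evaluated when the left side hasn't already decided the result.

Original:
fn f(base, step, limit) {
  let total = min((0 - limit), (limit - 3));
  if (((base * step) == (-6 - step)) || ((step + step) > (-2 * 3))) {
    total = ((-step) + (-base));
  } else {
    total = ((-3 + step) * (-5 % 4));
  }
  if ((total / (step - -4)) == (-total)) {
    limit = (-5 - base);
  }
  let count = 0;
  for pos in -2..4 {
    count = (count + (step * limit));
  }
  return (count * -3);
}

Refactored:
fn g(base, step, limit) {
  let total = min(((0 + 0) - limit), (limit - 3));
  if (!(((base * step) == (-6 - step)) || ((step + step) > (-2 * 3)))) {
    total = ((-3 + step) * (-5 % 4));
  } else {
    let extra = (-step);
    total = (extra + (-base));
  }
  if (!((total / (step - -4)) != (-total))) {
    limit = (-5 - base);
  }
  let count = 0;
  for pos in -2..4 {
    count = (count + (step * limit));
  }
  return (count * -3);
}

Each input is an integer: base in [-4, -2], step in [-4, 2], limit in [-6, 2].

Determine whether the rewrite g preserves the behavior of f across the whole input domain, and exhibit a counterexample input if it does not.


This is a faithful refactor — boolean connective usage differs; and constant usage differs; and statement counts differ; and comparison usage differs; and arithmetic usage differs; and local variable names differ, but the computed results match everywhere.
Spot check at base=-2, step=-1, limit=0 — f: total = -3; (((base * step) == (-6 - step)) || ((step + step) > (-2 * 3))) -> true; total = 3; ((total / (step - -4)) == (-total)) -> false; count = 0; [pos=-2]; count = 0; [pos=-1]; count = 0; [pos=0]; count = 0; [pos=1]; count = 0; [pos=2]; count = 0; [pos=3]; count = 0; return 0. g: total = -3; (!(((base * step) == (-6 - step)) || ((step + step) > (-2 * 3)))) -> false; extra = 1; total = 3; (!((total / (step - -4)) != (-total))) -> false; count = 0; [pos=-2]; count = 0; [pos=-1]; count = 0; [pos=0]; count = 0; [pos=1]; count = 0; [pos=2]; count = 0; [pos=3]; count = 0; return 0. Both give 0.
Checked all 189 inputs in the declared domain: the outputs agree on every one.
verdict: equivalent


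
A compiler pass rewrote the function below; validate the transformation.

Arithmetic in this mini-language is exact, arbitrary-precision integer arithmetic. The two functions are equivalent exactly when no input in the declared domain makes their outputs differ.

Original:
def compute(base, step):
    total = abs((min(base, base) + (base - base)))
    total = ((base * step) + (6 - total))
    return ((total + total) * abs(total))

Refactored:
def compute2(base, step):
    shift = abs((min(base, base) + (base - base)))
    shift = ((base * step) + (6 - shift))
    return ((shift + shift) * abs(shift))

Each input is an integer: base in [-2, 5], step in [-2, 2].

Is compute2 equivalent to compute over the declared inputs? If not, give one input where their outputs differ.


Side by side, the visible changes include: local variable names differ.
As a probe, take base=5, step=-2: compute runs total=5, then total=-9, then returns -162; compute2 runs shift=5, then shift=-9, then returns -162; both end at -162.
Every one of the 40 inputs gives matching results.
verdict: equivalent


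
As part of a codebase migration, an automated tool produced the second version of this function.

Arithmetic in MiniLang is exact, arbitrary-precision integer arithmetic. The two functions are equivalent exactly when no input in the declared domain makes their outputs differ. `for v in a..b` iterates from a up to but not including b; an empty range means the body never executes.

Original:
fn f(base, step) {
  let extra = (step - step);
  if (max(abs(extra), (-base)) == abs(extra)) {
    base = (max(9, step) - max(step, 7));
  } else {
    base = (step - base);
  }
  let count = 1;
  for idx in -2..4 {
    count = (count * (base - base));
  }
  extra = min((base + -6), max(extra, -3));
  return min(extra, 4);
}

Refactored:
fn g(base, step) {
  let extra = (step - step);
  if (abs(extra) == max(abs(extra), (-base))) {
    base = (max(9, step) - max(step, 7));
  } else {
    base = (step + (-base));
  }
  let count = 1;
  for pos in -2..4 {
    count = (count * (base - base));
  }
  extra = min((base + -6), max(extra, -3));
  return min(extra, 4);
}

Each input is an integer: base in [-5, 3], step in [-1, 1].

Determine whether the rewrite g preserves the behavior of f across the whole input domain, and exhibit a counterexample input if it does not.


This is a faithful refactor — local variable names differ, arithmetic usage differs, but the computed results match everywhere.
As a probe, take base=-1, step=0: f runs extra = 0; (max(abs(extra), (-base)) == abs(extra)) -> false; base = 1; count = 1; [idx=-2]; count = 0; [idx=-1]; count = 0; [idx=0]; count = 0; [idx=1]; count = 0; [idx=2]; count = 0; [idx=3]; count = 0; extra = -5; return -5; g runs extra = 0; (abs(extra) == max(abs(extra), (-base))) -> false; base = 1; count = 1; [pos=-2]; count = 0; [pos=-1]; count = 0; [pos=0]; count = 0; [pos=1]; count = 0; [pos=2]; count = 0; [pos=3]; count = 0; extra = -5; return -5; both end at -5.
Sweeping the whole domain (27 inputs) finds no disagreement.
verdict: equivalent


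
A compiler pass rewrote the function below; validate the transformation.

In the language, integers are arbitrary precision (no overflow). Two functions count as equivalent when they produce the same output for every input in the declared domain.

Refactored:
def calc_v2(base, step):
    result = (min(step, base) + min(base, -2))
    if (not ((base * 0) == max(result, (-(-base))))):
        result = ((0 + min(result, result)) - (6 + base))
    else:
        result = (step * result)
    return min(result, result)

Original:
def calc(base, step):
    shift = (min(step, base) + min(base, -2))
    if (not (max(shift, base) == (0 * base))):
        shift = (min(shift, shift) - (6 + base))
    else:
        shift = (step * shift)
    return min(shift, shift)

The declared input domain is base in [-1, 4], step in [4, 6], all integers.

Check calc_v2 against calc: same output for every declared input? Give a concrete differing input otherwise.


Comparing the listings, the differences include: arithmetic usage differs, plus local variable names differ, plus constant usage differs.
One worked example (base=2, step=4) — calc: shift becomes 0; next (not (max(shift, base) == (0 * base))) evaluates to true; next shift becomes -8; next final value -8; calc_v2: result becomes 0; next (not ((base * 0) == max(result, (-(-base))))) evaluates to true; next result becomes -8; next final value -8; agreement on -8.
Checked all 18 inputs in the declared domain: the outputs agree on every one.
verdict: equivalent


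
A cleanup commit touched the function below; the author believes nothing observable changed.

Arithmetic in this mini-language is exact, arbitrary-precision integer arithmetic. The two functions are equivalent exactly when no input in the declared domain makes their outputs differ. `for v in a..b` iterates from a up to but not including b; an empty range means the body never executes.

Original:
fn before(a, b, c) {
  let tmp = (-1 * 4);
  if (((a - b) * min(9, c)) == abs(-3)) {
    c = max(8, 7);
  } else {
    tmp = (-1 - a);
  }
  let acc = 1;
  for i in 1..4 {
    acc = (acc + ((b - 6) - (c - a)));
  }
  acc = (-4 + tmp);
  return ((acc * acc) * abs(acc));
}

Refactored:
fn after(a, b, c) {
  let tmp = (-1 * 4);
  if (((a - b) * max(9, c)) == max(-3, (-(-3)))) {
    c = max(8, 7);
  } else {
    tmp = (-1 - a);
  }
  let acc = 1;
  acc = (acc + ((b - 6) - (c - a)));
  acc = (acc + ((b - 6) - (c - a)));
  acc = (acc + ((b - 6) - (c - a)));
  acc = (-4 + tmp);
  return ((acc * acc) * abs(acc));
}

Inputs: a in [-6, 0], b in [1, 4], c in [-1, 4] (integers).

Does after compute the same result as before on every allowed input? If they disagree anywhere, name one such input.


There is a counterexample at a=-2, b=1, c=-1: 512 on one side, 27 on the other.
before: tmp = -4; (((a - b) * min(9, c)) == abs(-3)) -> true; c = 8; acc = 1; [i=1]; acc = -14; [i=2]; acc = -29; [i=3]; acc = -44; acc = -8; return 512
after: tmp = -4; (((a - b) * max(9, c)) == max(-3, (-(-3)))) -> false; tmp = 1; acc = 1; acc = -5; acc = -11; acc = -17; acc = -3; return 27
verdict: not equivalent; witness: a=-2, b=1, c=-1


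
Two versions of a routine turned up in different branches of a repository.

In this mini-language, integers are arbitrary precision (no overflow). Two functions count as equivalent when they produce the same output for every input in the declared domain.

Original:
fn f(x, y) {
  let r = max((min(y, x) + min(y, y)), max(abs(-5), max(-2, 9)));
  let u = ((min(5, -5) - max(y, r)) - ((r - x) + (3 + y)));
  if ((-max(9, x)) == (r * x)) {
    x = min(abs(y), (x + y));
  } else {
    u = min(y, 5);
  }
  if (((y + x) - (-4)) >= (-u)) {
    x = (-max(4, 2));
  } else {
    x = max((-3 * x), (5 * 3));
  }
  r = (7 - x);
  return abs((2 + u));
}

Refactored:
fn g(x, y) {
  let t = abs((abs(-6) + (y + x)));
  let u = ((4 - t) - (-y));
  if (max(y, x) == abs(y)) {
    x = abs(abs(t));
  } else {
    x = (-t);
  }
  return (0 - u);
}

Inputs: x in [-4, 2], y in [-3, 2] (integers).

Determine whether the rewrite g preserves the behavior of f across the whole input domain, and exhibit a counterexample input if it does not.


Consider the input x=-4, y=-3.
f: r := 9 | u := -27 | ((-max(9, x)) == (r * x)): false | u := -3 | (((y + x) - (-4)) >= (-u)): false | x := 15 | r := -8 | result 1
g: t := 1 | u := 0 | (max(y, x) == abs(y)): false | x := -1 | result 0
1 vs 0 — the two versions disagree here.
verdict: not equivalent; witness: x=-4, y=-3


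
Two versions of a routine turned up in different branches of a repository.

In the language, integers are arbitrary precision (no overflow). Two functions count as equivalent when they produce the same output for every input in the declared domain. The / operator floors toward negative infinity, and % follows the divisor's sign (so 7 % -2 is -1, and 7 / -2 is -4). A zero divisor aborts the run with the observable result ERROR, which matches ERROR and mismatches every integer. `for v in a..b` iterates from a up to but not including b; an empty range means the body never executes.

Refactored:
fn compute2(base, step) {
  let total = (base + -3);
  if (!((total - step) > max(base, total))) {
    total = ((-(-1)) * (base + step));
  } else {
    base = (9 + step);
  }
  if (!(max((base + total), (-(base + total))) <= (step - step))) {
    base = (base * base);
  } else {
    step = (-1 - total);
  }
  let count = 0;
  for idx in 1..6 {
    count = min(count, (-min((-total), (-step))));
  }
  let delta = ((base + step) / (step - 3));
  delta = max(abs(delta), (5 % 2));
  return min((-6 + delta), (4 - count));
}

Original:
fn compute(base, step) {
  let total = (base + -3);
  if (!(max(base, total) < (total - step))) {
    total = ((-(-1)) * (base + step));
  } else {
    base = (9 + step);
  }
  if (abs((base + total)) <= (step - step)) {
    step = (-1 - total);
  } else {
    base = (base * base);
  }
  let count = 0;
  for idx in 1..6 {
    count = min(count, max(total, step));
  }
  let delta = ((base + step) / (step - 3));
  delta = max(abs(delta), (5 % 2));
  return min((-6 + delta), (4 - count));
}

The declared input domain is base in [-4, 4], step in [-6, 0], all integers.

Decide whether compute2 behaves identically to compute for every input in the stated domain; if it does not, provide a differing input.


This is a faithful refactor — boolean connective usage differs; and min/max/abs usage differs; and comparison usage differs; and arithmetic usage differs, but the computed results match everywhere.
Tracing base=-4, step=-2: compute: total := -7 | (!(max(base, total) < (total - step))): true | total := -6 | (abs((base + total)) <= (step - step)): false | base := 16 | count := 0 | iter idx=1: | count := -2 | iter idx=2: | count := -2 | iter idx=3: | count := -2 | iter idx=4: | count := -2 | iter idx=5: | count := -2 | delta := -3 | delta := 3 | result -3 | compute2: total := -7 | (!((total - step) > max(base, total))): true | total := -6 | (!(max((base + total), (-(base + total))) <= (step - step))): true | base := 16 | count := 0 | iter idx=1: | count := -2 | iter idx=2: | count := -2 | iter idx=3: | count := -2 | iter idx=4: | count := -2 | iter idx=5: | count := -2 | delta := -3 | delta := 3 | result -3 — matching result -3.
Across all 63 domain points the two functions coincide.
verdict: equivalent


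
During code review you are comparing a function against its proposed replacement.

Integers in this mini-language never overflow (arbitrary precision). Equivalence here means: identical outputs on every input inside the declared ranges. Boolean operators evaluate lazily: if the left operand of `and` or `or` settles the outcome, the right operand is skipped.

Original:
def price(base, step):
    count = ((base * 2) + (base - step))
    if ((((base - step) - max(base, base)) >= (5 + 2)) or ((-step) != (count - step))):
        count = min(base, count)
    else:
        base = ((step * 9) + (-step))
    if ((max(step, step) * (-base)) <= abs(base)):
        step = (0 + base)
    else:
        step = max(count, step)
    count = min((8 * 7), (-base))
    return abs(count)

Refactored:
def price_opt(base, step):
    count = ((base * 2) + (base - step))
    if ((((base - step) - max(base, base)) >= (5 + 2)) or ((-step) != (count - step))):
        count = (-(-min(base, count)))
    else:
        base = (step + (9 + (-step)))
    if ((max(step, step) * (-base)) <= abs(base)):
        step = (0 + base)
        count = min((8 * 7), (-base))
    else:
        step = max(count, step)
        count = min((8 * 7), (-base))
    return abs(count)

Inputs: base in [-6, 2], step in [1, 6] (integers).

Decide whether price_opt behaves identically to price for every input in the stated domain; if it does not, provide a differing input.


Run the pair on base=1, step=3.
price: count=0, then ((((base - step) - max(base, base)) >= (5 + 2)) or ((-step) != (count - step))) is false, then base=24, then ((max(step, step) * (-base)) <= abs(base)) is true, then step=24, then count=-24, then returns 24
price_opt: count=0, then ((((base - step) - max(base, base)) >= (5 + 2)) or ((-step) != (count - step))) is false, then base=9, then ((max(step, step) * (-base)) <= abs(base)) is true, then step=9, then count=-9, then returns 9
24 and 9 differ, so these are not the same function on this domain.
verdict: not equivalent; witness: base=1, step=3


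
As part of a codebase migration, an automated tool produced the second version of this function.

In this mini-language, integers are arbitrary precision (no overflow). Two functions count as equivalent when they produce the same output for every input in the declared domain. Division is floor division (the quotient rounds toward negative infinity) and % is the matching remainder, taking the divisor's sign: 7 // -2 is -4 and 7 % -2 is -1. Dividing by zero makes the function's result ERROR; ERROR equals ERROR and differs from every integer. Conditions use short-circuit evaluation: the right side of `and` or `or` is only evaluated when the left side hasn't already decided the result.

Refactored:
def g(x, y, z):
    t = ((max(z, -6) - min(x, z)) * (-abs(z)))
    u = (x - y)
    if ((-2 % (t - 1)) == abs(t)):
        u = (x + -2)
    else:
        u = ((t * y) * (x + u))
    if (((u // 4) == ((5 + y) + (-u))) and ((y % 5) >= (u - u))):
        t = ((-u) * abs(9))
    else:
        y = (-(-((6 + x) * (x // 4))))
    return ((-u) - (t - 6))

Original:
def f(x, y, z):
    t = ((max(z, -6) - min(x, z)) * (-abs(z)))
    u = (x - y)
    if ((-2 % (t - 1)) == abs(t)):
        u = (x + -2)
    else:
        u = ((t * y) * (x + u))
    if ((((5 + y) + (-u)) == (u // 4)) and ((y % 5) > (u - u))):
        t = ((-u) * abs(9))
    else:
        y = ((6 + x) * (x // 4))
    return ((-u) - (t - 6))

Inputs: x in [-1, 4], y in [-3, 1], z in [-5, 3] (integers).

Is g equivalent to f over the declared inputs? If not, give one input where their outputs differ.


Equivalent. The one real change (`((y % 5) > (u - u))` became `((y % 5) >= (u - u))`) has no effect anywhere in the declared ranges.
An exhaustive pass over the 270 declared inputs shows identical outputs.
Tracing x=1, y=0, z=-1: f: t becomes 0; next u becomes 1; next ((-2 % (t - 1)) == abs(t)) evaluates to true; next u becomes -1; next ((((5 + y) + (-u)) == (u // 4)) and ((y % 5) > (u - u))) evaluates to false; next y becomes 0; next final value 7 | g: t becomes 0; next u becomes 1; next ((-2 % (t - 1)) == abs(t)) evaluates to true; next u becomes -1; next (((u // 4) == ((5 + y) + (-u))) and ((y % 5) >= (u - u))) evaluates to false; next y becomes 0; next final value 7 — matching result 7.
verdict: equivalent


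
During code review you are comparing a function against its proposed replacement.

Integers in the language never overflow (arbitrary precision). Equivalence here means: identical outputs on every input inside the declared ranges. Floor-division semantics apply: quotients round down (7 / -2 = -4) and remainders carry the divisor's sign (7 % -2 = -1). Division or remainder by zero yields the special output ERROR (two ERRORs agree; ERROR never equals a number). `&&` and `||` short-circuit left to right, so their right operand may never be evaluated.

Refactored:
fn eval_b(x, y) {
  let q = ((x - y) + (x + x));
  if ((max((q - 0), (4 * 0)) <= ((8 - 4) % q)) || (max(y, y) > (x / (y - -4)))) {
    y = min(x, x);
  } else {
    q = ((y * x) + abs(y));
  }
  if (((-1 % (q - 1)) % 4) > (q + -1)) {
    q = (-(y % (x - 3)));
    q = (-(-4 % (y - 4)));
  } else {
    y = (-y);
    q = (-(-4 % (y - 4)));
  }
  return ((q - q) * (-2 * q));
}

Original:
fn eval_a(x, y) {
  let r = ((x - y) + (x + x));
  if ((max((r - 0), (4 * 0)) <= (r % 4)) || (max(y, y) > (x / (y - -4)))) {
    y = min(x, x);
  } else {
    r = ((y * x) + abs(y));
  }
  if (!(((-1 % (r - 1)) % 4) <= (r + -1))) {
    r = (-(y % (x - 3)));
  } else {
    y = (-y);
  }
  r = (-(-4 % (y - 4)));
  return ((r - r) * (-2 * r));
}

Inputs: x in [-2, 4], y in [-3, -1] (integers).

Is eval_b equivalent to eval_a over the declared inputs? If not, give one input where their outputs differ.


Take x=-1, y=-3.
eval_a: r := 0 | ((max((r - 0), (4 * 0)) <= (r % 4)) || (max(y, y) > (x / (y - -4)))): true | y := -1 | (!(((-1 % (r - 1)) % 4) <= (r + -1))): true | r := 1 | r := 4 | result 0
eval_b: q := 0 | divide-by-zero, output ERROR
0 against ERROR: the behavior changed.
verdict: not equivalent; witness: x=-1, y=-3


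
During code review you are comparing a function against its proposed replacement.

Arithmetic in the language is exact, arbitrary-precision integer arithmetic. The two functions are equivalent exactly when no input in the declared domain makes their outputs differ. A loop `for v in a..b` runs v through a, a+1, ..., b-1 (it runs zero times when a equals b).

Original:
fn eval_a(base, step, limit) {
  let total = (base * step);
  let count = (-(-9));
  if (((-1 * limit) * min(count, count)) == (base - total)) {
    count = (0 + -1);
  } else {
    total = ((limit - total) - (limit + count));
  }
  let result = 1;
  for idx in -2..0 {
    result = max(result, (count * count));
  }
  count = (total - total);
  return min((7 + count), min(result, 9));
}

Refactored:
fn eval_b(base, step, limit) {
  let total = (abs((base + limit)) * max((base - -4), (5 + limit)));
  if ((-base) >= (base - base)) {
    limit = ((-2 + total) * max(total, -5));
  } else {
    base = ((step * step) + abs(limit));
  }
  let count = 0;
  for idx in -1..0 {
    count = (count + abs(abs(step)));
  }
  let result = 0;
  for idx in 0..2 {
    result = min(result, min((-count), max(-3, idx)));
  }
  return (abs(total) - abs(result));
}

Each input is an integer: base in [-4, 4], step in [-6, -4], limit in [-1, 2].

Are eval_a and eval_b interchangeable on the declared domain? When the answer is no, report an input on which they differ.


base=-4, step=-6, limit=-1 yields 7 from eval_a but 14 from eval_b.
verdict: not equivalent; witness: base=-4, step=-6, limit=-1


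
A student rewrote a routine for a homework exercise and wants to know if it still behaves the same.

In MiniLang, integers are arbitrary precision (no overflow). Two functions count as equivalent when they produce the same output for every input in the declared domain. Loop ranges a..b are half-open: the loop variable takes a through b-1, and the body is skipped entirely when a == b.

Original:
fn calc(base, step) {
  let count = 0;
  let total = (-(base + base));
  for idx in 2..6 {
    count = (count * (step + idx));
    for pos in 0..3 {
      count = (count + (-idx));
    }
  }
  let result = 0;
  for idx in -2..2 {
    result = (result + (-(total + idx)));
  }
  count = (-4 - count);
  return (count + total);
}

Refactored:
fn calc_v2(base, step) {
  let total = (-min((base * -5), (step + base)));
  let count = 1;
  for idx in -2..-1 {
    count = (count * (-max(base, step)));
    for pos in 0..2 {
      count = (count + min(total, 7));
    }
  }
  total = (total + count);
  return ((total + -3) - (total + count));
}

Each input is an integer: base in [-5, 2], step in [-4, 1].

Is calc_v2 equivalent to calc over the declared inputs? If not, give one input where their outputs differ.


There is a counterexample at base=-5, step=-4: 33 on one side, -21 on the other.
calc: count = 0; total = 10; [idx=2]; count = 0; [pos=0]; count = -2; [pos=1]; count = -4; [pos=2]; count = -6; [idx=3]; count = 6; [pos=0]; count = 3; [pos=1]; count = 0; [pos=2]; count = -3; [idx=4]; count = 0; [pos=0]; count = -4; [pos=1]; count = -8; [pos=2]; count = -12; [idx=5]; count = -12; [pos=0]; count = -17; [pos=1]; count = -22; [pos=2]; count = -27; result = 0; [idx=-2]; result = -8; [idx=-1]; result = -17; [idx=0]; result = -27; [idx=1]; result = -38; count = 23; return 33
calc_v2: total = 9; count = 1; [idx=-2]; count = 4; [pos=0]; count = 11; [pos=1]; count = 18; total = 27; return -21
verdict: not equivalent; witness: base=-5, step=-4


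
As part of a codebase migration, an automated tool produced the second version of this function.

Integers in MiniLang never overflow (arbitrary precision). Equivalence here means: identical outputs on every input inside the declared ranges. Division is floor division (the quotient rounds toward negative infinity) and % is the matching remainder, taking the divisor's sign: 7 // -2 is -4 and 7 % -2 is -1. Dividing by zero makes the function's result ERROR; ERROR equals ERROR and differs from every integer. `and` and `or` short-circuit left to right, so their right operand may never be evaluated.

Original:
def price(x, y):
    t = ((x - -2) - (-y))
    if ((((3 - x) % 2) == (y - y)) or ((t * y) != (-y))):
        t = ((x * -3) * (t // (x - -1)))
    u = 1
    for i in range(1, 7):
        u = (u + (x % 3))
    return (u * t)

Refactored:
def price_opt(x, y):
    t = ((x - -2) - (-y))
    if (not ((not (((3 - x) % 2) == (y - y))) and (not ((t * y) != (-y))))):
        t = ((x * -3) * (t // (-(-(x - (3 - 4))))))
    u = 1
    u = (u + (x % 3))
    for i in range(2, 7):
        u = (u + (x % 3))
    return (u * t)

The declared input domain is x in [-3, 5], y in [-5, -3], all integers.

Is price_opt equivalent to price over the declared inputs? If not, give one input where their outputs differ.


Behavior is preserved: although constant usage differs, statement counts differ, arithmetic usage differs, boolean connective usage differs, loop structure differs, the outputs never diverge.
One worked example (x=2, y=-4) — price: t := 0 | ((((3 - x) % 2) == (y - y)) or ((t * y) != (-y))): true | t := 0 | u := 1 | iter i=1: | u := 3 | iter i=2: | u := 5 | iter i=3: | u := 7 | iter i=4: | u := 9 | iter i=5: | u := 11 | iter i=6: | u := 13 | result 0; price_opt: t := 0 | (not ((not (((3 - x) % 2) == (y - y))) and (not ((t * y) != (-y))))): true | t := 0 | u := 1 | u := 3 | iter i=2: | u := 5 | iter i=3: | u := 7 | iter i=4: | u := 9 | iter i=5: | u := 11 | iter i=6: | u := 13 | result 0; agreement on 0.
Sweeping the whole domain (27 inputs) finds no disagreement.
verdict: equivalent


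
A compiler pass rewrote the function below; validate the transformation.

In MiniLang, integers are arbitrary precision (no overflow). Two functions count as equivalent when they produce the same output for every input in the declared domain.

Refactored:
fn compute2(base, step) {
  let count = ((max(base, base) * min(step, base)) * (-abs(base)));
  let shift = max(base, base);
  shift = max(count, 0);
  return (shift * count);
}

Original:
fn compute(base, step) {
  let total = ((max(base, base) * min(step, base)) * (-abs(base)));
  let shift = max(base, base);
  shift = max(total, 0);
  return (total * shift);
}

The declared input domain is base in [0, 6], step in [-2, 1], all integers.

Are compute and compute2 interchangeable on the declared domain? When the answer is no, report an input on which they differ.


Although local variable names differ, 28/28 inputs agree.
verdict: equivalent


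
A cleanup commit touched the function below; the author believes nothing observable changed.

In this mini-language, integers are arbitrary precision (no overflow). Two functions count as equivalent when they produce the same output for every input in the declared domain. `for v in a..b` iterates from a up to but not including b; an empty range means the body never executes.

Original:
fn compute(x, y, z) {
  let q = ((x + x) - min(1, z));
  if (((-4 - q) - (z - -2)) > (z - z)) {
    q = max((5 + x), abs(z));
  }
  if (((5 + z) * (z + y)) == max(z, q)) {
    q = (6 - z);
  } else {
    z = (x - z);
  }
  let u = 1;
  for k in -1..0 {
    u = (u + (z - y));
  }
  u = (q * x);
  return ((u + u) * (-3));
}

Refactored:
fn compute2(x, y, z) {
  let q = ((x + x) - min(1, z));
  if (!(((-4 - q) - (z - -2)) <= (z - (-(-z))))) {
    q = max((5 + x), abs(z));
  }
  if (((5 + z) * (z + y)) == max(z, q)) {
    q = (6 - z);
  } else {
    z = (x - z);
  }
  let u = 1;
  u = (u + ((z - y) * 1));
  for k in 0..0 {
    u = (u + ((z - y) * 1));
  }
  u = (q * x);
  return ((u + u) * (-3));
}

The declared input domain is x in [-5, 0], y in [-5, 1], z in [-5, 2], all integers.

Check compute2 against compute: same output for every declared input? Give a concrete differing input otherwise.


Changes here: constant usage differs; and arithmetic usage differs; and boolean connective usage differs; and statement counts differ; and loop structure differs; and comparison usage differs; the full 336-point sweep finds no disagreement.
verdict: equivalent


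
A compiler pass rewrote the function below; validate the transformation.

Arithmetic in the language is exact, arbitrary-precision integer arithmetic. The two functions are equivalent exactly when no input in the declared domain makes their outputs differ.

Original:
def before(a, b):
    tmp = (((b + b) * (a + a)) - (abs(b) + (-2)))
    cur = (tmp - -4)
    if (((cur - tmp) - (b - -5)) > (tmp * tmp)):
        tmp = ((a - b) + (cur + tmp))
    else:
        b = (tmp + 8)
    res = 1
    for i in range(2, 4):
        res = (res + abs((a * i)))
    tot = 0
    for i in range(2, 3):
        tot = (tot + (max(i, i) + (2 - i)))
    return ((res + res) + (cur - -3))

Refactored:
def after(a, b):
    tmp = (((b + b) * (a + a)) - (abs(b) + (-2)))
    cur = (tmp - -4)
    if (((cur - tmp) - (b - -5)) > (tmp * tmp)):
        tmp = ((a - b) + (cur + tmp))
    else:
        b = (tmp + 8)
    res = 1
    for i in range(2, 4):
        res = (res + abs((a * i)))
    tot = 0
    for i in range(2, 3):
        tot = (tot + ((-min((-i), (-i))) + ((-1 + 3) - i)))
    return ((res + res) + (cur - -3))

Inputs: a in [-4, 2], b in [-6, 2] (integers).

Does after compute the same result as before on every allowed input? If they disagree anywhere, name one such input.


Comparing the listings, the differences include: min/max/abs usage differs, arithmetic usage differs, constant usage differs.
Tracing a=2, b=-5: before: tmp := -43 | cur := -39 | (((cur - tmp) - (b - -5)) > (tmp * tmp)): false | b := -35 | res := 1 | iter i=2: | res := 5 | iter i=3: | res := 11 | tot := 0 | iter i=2: | tot := 2 | result -14 | after: tmp := -43 | cur := -39 | (((cur - tmp) - (b - -5)) > (tmp * tmp)): false | b := -35 | res := 1 | iter i=2: | res := 5 | iter i=3: | res := 11 | tot := 0 | iter i=2: | tot := 2 | result -14 — matching result -14.
An exhaustive pass over the 63 declared inputs shows identical outputs.
verdict: equivalent


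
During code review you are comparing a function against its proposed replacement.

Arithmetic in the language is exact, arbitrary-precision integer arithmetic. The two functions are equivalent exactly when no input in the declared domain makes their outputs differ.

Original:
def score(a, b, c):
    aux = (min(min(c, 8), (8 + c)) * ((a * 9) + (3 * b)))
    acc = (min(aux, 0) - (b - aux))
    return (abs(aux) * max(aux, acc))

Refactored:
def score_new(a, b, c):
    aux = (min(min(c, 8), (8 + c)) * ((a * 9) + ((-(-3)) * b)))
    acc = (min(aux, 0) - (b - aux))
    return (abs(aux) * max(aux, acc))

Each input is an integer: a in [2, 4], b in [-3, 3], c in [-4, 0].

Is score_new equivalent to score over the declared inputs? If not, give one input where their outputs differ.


This is a faithful refactor — same computation, different form, but the computed results match everywhere.
As a probe, take a=4, b=3, c=-4: score runs aux=-180, then acc=-363, then returns -32400; score_new runs aux=-180, then acc=-363, then returns -32400; both end at -32400.
Every one of the 105 inputs gives matching results.
verdict: equivalent


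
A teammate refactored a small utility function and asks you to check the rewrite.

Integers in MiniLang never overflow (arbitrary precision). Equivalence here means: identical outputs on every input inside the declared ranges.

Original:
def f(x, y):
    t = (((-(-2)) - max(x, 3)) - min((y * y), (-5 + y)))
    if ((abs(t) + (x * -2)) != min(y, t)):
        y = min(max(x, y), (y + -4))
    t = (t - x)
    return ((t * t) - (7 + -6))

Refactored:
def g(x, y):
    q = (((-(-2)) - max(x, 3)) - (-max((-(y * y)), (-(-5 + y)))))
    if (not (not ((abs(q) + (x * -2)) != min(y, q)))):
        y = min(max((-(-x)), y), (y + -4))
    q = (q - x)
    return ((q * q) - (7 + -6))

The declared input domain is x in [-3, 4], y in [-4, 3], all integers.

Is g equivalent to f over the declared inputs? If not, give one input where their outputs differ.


The two versions differ — the changes include min/max/abs usage differs; and boolean connective usage differs; and local variable names differ.
One worked example (x=-2, y=-3) — f: t=7, then ((abs(t) + (x * -2)) != min(y, t)) is true, then y=-7, then t=9, then returns 80; g: q=7, then (not (not ((abs(q) + (x * -2)) != min(y, q)))) is true, then y=-7, then q=9, then returns 80; agreement on 80.
Across all 64 domain points the two functions coincide.
verdict: equivalent


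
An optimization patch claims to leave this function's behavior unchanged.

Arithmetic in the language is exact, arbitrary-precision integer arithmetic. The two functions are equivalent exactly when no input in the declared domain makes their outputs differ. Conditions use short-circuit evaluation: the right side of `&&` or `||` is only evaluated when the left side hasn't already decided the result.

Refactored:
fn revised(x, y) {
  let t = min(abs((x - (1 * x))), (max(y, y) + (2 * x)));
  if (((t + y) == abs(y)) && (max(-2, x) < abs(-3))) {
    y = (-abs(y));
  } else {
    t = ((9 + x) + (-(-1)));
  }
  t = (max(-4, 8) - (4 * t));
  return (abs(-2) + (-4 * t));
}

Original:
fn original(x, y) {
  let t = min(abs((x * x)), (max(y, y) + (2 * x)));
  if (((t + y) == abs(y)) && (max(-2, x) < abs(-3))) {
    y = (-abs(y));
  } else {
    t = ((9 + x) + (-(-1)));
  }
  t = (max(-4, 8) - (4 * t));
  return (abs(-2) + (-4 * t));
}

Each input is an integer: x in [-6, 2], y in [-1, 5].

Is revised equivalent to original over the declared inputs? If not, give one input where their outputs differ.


Take x=-2, y=5.
original: t = 1; (((t + y) == abs(y)) && (max(-2, x) < abs(-3))) -> false; t = 8; t = -24; return 98
revised: t = 0; (((t + y) == abs(y)) && (max(-2, x) < abs(-3))) -> true; y = -5; t = 8; return -30
98 and -30 differ, so these are not the same function on this domain.
verdict: not equivalent; witness: x=-2, y=5


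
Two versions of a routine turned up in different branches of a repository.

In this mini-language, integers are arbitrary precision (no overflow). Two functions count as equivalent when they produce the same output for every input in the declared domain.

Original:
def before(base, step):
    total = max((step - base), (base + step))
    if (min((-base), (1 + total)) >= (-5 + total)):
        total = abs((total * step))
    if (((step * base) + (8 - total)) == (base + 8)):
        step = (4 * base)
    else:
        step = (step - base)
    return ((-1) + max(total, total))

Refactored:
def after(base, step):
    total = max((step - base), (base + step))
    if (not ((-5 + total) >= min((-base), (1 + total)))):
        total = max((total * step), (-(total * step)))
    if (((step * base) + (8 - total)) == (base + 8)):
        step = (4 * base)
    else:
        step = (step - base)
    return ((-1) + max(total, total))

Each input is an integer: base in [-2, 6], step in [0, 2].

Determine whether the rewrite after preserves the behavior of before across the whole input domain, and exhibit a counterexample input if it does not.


Equivalent. The suspicious-looking change has no observable effect anywhere in the declared ranges.
Sweeping the whole domain (27 inputs) finds no disagreement.
As a probe, take base=2, step=2: before runs total becomes 4; next (min((-base), (1 + total)) >= (-5 + total)) evaluates to false; next (((step * base) + (8 - total)) == (base + 8)) evaluates to false; next step becomes 0; next final value 3; after runs total becomes 4; next (not ((-5 + total) >= min((-base), (1 + total)))) evaluates to false; next (((step * base) + (8 - total)) == (base + 8)) evaluates to false; next step becomes 0; next final value 3; both end at 3.
verdict: equivalent


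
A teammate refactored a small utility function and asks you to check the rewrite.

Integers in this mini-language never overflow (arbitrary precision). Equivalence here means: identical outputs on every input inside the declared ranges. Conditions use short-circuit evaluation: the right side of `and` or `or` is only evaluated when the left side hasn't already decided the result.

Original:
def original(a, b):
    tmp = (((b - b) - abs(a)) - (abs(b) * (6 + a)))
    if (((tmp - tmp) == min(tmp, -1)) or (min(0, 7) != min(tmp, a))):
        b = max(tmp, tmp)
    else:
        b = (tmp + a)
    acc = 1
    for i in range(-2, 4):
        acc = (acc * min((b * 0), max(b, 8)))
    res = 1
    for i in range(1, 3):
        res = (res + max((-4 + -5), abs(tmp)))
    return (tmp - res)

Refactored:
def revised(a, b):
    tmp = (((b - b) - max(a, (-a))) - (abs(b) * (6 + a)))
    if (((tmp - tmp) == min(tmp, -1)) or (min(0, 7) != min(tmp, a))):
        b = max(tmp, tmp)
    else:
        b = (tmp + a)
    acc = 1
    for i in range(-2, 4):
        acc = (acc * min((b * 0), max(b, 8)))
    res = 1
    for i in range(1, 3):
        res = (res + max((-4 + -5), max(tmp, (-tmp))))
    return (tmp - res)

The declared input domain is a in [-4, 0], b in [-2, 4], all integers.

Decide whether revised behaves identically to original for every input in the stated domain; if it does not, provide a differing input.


The two versions differ — the changes include min/max/abs usage differs.
Spot check at a=0, b=4 — original: tmp = -24; (((tmp - tmp) == min(tmp, -1)) or (min(0, 7) != min(tmp, a))) -> true; b = -24; acc = 1; [i=-2]; acc = 0; [i=-1]; acc = 0; [i=0]; acc = 0; [i=1]; acc = 0; [i=2]; acc = 0; [i=3]; acc = 0; res = 1; [i=1]; res = 25; [i=2]; res = 49; return -73. revised: tmp = -24; (((tmp - tmp) == min(tmp, -1)) or (min(0, 7) != min(tmp, a))) -> true; b = -24; acc = 1; [i=-2]; acc = 0; [i=-1]; acc = 0; [i=0]; acc = 0; [i=1]; acc = 0; [i=2]; acc = 0; [i=3]; acc = 0; res = 1; [i=1]; res = 25; [i=2]; res = 49; return -73. Both give -73.
Checked all 35 inputs in the declared domain: the outputs agree on every one.
verdict: equivalent


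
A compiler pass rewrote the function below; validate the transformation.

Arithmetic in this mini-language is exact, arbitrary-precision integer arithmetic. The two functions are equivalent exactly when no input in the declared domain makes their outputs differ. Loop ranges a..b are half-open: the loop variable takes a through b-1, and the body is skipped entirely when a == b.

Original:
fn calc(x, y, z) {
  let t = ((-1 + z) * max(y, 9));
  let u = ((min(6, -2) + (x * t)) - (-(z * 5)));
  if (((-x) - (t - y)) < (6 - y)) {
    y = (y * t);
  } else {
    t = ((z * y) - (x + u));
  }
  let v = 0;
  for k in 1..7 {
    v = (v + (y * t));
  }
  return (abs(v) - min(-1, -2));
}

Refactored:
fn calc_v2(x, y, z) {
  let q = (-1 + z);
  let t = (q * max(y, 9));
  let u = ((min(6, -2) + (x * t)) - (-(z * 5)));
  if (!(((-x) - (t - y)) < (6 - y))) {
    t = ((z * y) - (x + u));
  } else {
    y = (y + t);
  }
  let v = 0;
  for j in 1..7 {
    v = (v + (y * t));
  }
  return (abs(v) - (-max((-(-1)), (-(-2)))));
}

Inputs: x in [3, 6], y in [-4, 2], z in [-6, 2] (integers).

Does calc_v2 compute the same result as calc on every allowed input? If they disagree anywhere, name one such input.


Evaluate both at x=3, y=-4, z=0.
calc: t = -9; u = -29; (((-x) - (t - y)) < (6 - y)) -> true; y = 36; v = 0; [k=1]; v = -324; [k=2]; v = -648; [k=3]; v = -972; [k=4]; v = -1296; [k=5]; v = -1620; [k=6]; v = -1944; return 1946
calc_v2: q = -1; t = -9; u = -29; (!(((-x) - (t - y)) < (6 - y))) -> false; y = -13; v = 0; [j=1]; v = 117; [j=2]; v = 234; [j=3]; v = 351; [j=4]; v = 468; [j=5]; v = 585; [j=6]; v = 702; return 704
1946 against 704: the behavior changed.
verdict: not equivalent; witness: x=3, y=-4, z=0
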